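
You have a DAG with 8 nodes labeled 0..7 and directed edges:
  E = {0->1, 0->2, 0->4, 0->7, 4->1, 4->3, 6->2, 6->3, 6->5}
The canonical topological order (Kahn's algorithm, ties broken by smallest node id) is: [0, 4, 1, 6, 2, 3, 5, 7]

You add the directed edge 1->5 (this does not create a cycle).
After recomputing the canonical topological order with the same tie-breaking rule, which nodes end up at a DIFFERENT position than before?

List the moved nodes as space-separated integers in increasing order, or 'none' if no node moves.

Answer: none

Derivation:
Old toposort: [0, 4, 1, 6, 2, 3, 5, 7]
Added edge 1->5
Recompute Kahn (smallest-id tiebreak):
  initial in-degrees: [0, 2, 2, 2, 1, 2, 0, 1]
  ready (indeg=0): [0, 6]
  pop 0: indeg[1]->1; indeg[2]->1; indeg[4]->0; indeg[7]->0 | ready=[4, 6, 7] | order so far=[0]
  pop 4: indeg[1]->0; indeg[3]->1 | ready=[1, 6, 7] | order so far=[0, 4]
  pop 1: indeg[5]->1 | ready=[6, 7] | order so far=[0, 4, 1]
  pop 6: indeg[2]->0; indeg[3]->0; indeg[5]->0 | ready=[2, 3, 5, 7] | order so far=[0, 4, 1, 6]
  pop 2: no out-edges | ready=[3, 5, 7] | order so far=[0, 4, 1, 6, 2]
  pop 3: no out-edges | ready=[5, 7] | order so far=[0, 4, 1, 6, 2, 3]
  pop 5: no out-edges | ready=[7] | order so far=[0, 4, 1, 6, 2, 3, 5]
  pop 7: no out-edges | ready=[] | order so far=[0, 4, 1, 6, 2, 3, 5, 7]
New canonical toposort: [0, 4, 1, 6, 2, 3, 5, 7]
Compare positions:
  Node 0: index 0 -> 0 (same)
  Node 1: index 2 -> 2 (same)
  Node 2: index 4 -> 4 (same)
  Node 3: index 5 -> 5 (same)
  Node 4: index 1 -> 1 (same)
  Node 5: index 6 -> 6 (same)
  Node 6: index 3 -> 3 (same)
  Node 7: index 7 -> 7 (same)
Nodes that changed position: none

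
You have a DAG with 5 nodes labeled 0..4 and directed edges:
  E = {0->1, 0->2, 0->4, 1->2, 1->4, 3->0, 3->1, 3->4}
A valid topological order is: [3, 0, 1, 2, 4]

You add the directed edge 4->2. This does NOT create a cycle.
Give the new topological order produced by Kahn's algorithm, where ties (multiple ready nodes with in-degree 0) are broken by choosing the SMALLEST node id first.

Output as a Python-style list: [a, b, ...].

Old toposort: [3, 0, 1, 2, 4]
Added edge: 4->2
Position of 4 (4) > position of 2 (3). Must reorder: 4 must now come before 2.
Run Kahn's algorithm (break ties by smallest node id):
  initial in-degrees: [1, 2, 3, 0, 3]
  ready (indeg=0): [3]
  pop 3: indeg[0]->0; indeg[1]->1; indeg[4]->2 | ready=[0] | order so far=[3]
  pop 0: indeg[1]->0; indeg[2]->2; indeg[4]->1 | ready=[1] | order so far=[3, 0]
  pop 1: indeg[2]->1; indeg[4]->0 | ready=[4] | order so far=[3, 0, 1]
  pop 4: indeg[2]->0 | ready=[2] | order so far=[3, 0, 1, 4]
  pop 2: no out-edges | ready=[] | order so far=[3, 0, 1, 4, 2]
  Result: [3, 0, 1, 4, 2]

Answer: [3, 0, 1, 4, 2]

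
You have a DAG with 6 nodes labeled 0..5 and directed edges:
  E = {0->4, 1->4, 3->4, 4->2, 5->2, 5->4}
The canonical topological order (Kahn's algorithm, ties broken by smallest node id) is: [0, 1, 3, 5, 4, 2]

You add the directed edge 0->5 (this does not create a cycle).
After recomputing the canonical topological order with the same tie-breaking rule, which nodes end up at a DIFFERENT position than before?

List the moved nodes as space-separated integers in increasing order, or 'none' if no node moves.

Answer: none

Derivation:
Old toposort: [0, 1, 3, 5, 4, 2]
Added edge 0->5
Recompute Kahn (smallest-id tiebreak):
  initial in-degrees: [0, 0, 2, 0, 4, 1]
  ready (indeg=0): [0, 1, 3]
  pop 0: indeg[4]->3; indeg[5]->0 | ready=[1, 3, 5] | order so far=[0]
  pop 1: indeg[4]->2 | ready=[3, 5] | order so far=[0, 1]
  pop 3: indeg[4]->1 | ready=[5] | order so far=[0, 1, 3]
  pop 5: indeg[2]->1; indeg[4]->0 | ready=[4] | order so far=[0, 1, 3, 5]
  pop 4: indeg[2]->0 | ready=[2] | order so far=[0, 1, 3, 5, 4]
  pop 2: no out-edges | ready=[] | order so far=[0, 1, 3, 5, 4, 2]
New canonical toposort: [0, 1, 3, 5, 4, 2]
Compare positions:
  Node 0: index 0 -> 0 (same)
  Node 1: index 1 -> 1 (same)
  Node 2: index 5 -> 5 (same)
  Node 3: index 2 -> 2 (same)
  Node 4: index 4 -> 4 (same)
  Node 5: index 3 -> 3 (same)
Nodes that changed position: none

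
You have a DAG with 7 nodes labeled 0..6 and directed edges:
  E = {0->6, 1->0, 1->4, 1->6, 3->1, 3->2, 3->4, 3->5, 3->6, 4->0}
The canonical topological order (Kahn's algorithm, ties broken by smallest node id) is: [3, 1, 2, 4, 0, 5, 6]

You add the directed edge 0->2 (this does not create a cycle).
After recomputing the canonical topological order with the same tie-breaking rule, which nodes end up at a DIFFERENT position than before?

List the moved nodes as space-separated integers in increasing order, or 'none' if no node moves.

Old toposort: [3, 1, 2, 4, 0, 5, 6]
Added edge 0->2
Recompute Kahn (smallest-id tiebreak):
  initial in-degrees: [2, 1, 2, 0, 2, 1, 3]
  ready (indeg=0): [3]
  pop 3: indeg[1]->0; indeg[2]->1; indeg[4]->1; indeg[5]->0; indeg[6]->2 | ready=[1, 5] | order so far=[3]
  pop 1: indeg[0]->1; indeg[4]->0; indeg[6]->1 | ready=[4, 5] | order so far=[3, 1]
  pop 4: indeg[0]->0 | ready=[0, 5] | order so far=[3, 1, 4]
  pop 0: indeg[2]->0; indeg[6]->0 | ready=[2, 5, 6] | order so far=[3, 1, 4, 0]
  pop 2: no out-edges | ready=[5, 6] | order so far=[3, 1, 4, 0, 2]
  pop 5: no out-edges | ready=[6] | order so far=[3, 1, 4, 0, 2, 5]
  pop 6: no out-edges | ready=[] | order so far=[3, 1, 4, 0, 2, 5, 6]
New canonical toposort: [3, 1, 4, 0, 2, 5, 6]
Compare positions:
  Node 0: index 4 -> 3 (moved)
  Node 1: index 1 -> 1 (same)
  Node 2: index 2 -> 4 (moved)
  Node 3: index 0 -> 0 (same)
  Node 4: index 3 -> 2 (moved)
  Node 5: index 5 -> 5 (same)
  Node 6: index 6 -> 6 (same)
Nodes that changed position: 0 2 4

Answer: 0 2 4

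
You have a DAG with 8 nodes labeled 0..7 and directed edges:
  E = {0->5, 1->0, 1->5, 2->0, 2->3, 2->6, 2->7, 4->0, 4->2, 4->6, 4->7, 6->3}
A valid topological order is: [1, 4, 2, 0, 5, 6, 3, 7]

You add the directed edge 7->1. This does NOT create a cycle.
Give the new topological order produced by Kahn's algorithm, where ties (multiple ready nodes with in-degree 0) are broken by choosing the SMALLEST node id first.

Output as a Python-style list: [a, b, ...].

Old toposort: [1, 4, 2, 0, 5, 6, 3, 7]
Added edge: 7->1
Position of 7 (7) > position of 1 (0). Must reorder: 7 must now come before 1.
Run Kahn's algorithm (break ties by smallest node id):
  initial in-degrees: [3, 1, 1, 2, 0, 2, 2, 2]
  ready (indeg=0): [4]
  pop 4: indeg[0]->2; indeg[2]->0; indeg[6]->1; indeg[7]->1 | ready=[2] | order so far=[4]
  pop 2: indeg[0]->1; indeg[3]->1; indeg[6]->0; indeg[7]->0 | ready=[6, 7] | order so far=[4, 2]
  pop 6: indeg[3]->0 | ready=[3, 7] | order so far=[4, 2, 6]
  pop 3: no out-edges | ready=[7] | order so far=[4, 2, 6, 3]
  pop 7: indeg[1]->0 | ready=[1] | order so far=[4, 2, 6, 3, 7]
  pop 1: indeg[0]->0; indeg[5]->1 | ready=[0] | order so far=[4, 2, 6, 3, 7, 1]
  pop 0: indeg[5]->0 | ready=[5] | order so far=[4, 2, 6, 3, 7, 1, 0]
  pop 5: no out-edges | ready=[] | order so far=[4, 2, 6, 3, 7, 1, 0, 5]
  Result: [4, 2, 6, 3, 7, 1, 0, 5]

Answer: [4, 2, 6, 3, 7, 1, 0, 5]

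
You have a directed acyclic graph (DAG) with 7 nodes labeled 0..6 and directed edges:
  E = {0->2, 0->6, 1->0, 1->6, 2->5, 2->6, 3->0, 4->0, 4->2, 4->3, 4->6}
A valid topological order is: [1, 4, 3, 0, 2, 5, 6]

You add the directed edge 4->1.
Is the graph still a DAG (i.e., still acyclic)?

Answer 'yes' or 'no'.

Answer: yes

Derivation:
Given toposort: [1, 4, 3, 0, 2, 5, 6]
Position of 4: index 1; position of 1: index 0
New edge 4->1: backward (u after v in old order)
Backward edge: old toposort is now invalid. Check if this creates a cycle.
Does 1 already reach 4? Reachable from 1: [0, 1, 2, 5, 6]. NO -> still a DAG (reorder needed).
Still a DAG? yes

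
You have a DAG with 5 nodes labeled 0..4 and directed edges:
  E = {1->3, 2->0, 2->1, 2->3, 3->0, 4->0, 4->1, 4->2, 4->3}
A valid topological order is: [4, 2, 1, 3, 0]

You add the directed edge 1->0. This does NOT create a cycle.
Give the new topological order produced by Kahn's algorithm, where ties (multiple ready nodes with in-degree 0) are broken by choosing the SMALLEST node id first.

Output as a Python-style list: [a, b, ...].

Old toposort: [4, 2, 1, 3, 0]
Added edge: 1->0
Position of 1 (2) < position of 0 (4). Old order still valid.
Run Kahn's algorithm (break ties by smallest node id):
  initial in-degrees: [4, 2, 1, 3, 0]
  ready (indeg=0): [4]
  pop 4: indeg[0]->3; indeg[1]->1; indeg[2]->0; indeg[3]->2 | ready=[2] | order so far=[4]
  pop 2: indeg[0]->2; indeg[1]->0; indeg[3]->1 | ready=[1] | order so far=[4, 2]
  pop 1: indeg[0]->1; indeg[3]->0 | ready=[3] | order so far=[4, 2, 1]
  pop 3: indeg[0]->0 | ready=[0] | order so far=[4, 2, 1, 3]
  pop 0: no out-edges | ready=[] | order so far=[4, 2, 1, 3, 0]
  Result: [4, 2, 1, 3, 0]

Answer: [4, 2, 1, 3, 0]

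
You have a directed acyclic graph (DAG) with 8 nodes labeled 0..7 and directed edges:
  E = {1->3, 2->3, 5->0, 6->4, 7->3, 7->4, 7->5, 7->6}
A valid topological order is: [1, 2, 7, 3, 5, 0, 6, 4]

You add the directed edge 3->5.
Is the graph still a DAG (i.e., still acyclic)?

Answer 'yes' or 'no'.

Given toposort: [1, 2, 7, 3, 5, 0, 6, 4]
Position of 3: index 3; position of 5: index 4
New edge 3->5: forward
Forward edge: respects the existing order. Still a DAG, same toposort still valid.
Still a DAG? yes

Answer: yes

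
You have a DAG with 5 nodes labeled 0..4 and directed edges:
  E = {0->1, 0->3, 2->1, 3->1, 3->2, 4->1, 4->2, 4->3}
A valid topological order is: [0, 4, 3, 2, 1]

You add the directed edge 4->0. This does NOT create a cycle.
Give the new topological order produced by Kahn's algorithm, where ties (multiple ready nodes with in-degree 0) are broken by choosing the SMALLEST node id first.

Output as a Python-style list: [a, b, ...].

Old toposort: [0, 4, 3, 2, 1]
Added edge: 4->0
Position of 4 (1) > position of 0 (0). Must reorder: 4 must now come before 0.
Run Kahn's algorithm (break ties by smallest node id):
  initial in-degrees: [1, 4, 2, 2, 0]
  ready (indeg=0): [4]
  pop 4: indeg[0]->0; indeg[1]->3; indeg[2]->1; indeg[3]->1 | ready=[0] | order so far=[4]
  pop 0: indeg[1]->2; indeg[3]->0 | ready=[3] | order so far=[4, 0]
  pop 3: indeg[1]->1; indeg[2]->0 | ready=[2] | order so far=[4, 0, 3]
  pop 2: indeg[1]->0 | ready=[1] | order so far=[4, 0, 3, 2]
  pop 1: no out-edges | ready=[] | order so far=[4, 0, 3, 2, 1]
  Result: [4, 0, 3, 2, 1]

Answer: [4, 0, 3, 2, 1]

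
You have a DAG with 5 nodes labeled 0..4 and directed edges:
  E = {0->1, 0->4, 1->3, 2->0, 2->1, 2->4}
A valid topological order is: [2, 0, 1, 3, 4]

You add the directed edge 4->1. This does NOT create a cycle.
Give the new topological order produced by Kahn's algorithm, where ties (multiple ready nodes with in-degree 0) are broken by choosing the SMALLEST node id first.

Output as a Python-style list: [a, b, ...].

Old toposort: [2, 0, 1, 3, 4]
Added edge: 4->1
Position of 4 (4) > position of 1 (2). Must reorder: 4 must now come before 1.
Run Kahn's algorithm (break ties by smallest node id):
  initial in-degrees: [1, 3, 0, 1, 2]
  ready (indeg=0): [2]
  pop 2: indeg[0]->0; indeg[1]->2; indeg[4]->1 | ready=[0] | order so far=[2]
  pop 0: indeg[1]->1; indeg[4]->0 | ready=[4] | order so far=[2, 0]
  pop 4: indeg[1]->0 | ready=[1] | order so far=[2, 0, 4]
  pop 1: indeg[3]->0 | ready=[3] | order so far=[2, 0, 4, 1]
  pop 3: no out-edges | ready=[] | order so far=[2, 0, 4, 1, 3]
  Result: [2, 0, 4, 1, 3]

Answer: [2, 0, 4, 1, 3]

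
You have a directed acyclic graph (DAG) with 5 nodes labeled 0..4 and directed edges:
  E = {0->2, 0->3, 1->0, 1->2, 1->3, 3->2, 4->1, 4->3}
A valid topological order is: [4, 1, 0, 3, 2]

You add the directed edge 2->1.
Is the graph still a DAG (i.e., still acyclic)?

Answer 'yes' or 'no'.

Given toposort: [4, 1, 0, 3, 2]
Position of 2: index 4; position of 1: index 1
New edge 2->1: backward (u after v in old order)
Backward edge: old toposort is now invalid. Check if this creates a cycle.
Does 1 already reach 2? Reachable from 1: [0, 1, 2, 3]. YES -> cycle!
Still a DAG? no

Answer: no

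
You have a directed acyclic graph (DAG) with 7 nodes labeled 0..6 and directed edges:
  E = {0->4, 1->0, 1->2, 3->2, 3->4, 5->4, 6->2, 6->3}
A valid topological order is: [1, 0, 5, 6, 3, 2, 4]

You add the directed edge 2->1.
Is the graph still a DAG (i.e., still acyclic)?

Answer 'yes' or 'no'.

Given toposort: [1, 0, 5, 6, 3, 2, 4]
Position of 2: index 5; position of 1: index 0
New edge 2->1: backward (u after v in old order)
Backward edge: old toposort is now invalid. Check if this creates a cycle.
Does 1 already reach 2? Reachable from 1: [0, 1, 2, 4]. YES -> cycle!
Still a DAG? no

Answer: no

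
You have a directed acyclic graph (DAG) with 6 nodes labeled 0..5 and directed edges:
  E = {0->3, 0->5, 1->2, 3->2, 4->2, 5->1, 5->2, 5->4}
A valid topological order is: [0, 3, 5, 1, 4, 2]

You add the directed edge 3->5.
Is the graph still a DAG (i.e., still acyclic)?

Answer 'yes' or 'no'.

Given toposort: [0, 3, 5, 1, 4, 2]
Position of 3: index 1; position of 5: index 2
New edge 3->5: forward
Forward edge: respects the existing order. Still a DAG, same toposort still valid.
Still a DAG? yes

Answer: yes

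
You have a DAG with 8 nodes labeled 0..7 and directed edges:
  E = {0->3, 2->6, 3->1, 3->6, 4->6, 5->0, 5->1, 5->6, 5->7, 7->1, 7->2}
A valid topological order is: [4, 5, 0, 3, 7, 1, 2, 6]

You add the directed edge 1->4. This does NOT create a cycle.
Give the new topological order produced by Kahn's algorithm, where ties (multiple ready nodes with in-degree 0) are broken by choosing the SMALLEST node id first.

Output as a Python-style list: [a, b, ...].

Answer: [5, 0, 3, 7, 1, 2, 4, 6]

Derivation:
Old toposort: [4, 5, 0, 3, 7, 1, 2, 6]
Added edge: 1->4
Position of 1 (5) > position of 4 (0). Must reorder: 1 must now come before 4.
Run Kahn's algorithm (break ties by smallest node id):
  initial in-degrees: [1, 3, 1, 1, 1, 0, 4, 1]
  ready (indeg=0): [5]
  pop 5: indeg[0]->0; indeg[1]->2; indeg[6]->3; indeg[7]->0 | ready=[0, 7] | order so far=[5]
  pop 0: indeg[3]->0 | ready=[3, 7] | order so far=[5, 0]
  pop 3: indeg[1]->1; indeg[6]->2 | ready=[7] | order so far=[5, 0, 3]
  pop 7: indeg[1]->0; indeg[2]->0 | ready=[1, 2] | order so far=[5, 0, 3, 7]
  pop 1: indeg[4]->0 | ready=[2, 4] | order so far=[5, 0, 3, 7, 1]
  pop 2: indeg[6]->1 | ready=[4] | order so far=[5, 0, 3, 7, 1, 2]
  pop 4: indeg[6]->0 | ready=[6] | order so far=[5, 0, 3, 7, 1, 2, 4]
  pop 6: no out-edges | ready=[] | order so far=[5, 0, 3, 7, 1, 2, 4, 6]
  Result: [5, 0, 3, 7, 1, 2, 4, 6]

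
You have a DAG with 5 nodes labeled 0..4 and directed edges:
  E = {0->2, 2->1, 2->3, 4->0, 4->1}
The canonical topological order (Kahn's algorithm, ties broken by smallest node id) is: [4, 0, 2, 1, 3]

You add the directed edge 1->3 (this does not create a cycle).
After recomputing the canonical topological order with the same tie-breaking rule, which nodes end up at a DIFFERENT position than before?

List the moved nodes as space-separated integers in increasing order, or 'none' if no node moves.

Answer: none

Derivation:
Old toposort: [4, 0, 2, 1, 3]
Added edge 1->3
Recompute Kahn (smallest-id tiebreak):
  initial in-degrees: [1, 2, 1, 2, 0]
  ready (indeg=0): [4]
  pop 4: indeg[0]->0; indeg[1]->1 | ready=[0] | order so far=[4]
  pop 0: indeg[2]->0 | ready=[2] | order so far=[4, 0]
  pop 2: indeg[1]->0; indeg[3]->1 | ready=[1] | order so far=[4, 0, 2]
  pop 1: indeg[3]->0 | ready=[3] | order so far=[4, 0, 2, 1]
  pop 3: no out-edges | ready=[] | order so far=[4, 0, 2, 1, 3]
New canonical toposort: [4, 0, 2, 1, 3]
Compare positions:
  Node 0: index 1 -> 1 (same)
  Node 1: index 3 -> 3 (same)
  Node 2: index 2 -> 2 (same)
  Node 3: index 4 -> 4 (same)
  Node 4: index 0 -> 0 (same)
Nodes that changed position: none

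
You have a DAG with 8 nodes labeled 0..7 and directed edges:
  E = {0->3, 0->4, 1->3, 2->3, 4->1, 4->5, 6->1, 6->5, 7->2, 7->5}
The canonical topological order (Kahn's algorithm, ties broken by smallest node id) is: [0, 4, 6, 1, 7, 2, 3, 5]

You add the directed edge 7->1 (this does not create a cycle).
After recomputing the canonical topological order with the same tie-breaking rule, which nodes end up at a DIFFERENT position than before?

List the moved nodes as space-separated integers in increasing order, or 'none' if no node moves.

Answer: 1 7

Derivation:
Old toposort: [0, 4, 6, 1, 7, 2, 3, 5]
Added edge 7->1
Recompute Kahn (smallest-id tiebreak):
  initial in-degrees: [0, 3, 1, 3, 1, 3, 0, 0]
  ready (indeg=0): [0, 6, 7]
  pop 0: indeg[3]->2; indeg[4]->0 | ready=[4, 6, 7] | order so far=[0]
  pop 4: indeg[1]->2; indeg[5]->2 | ready=[6, 7] | order so far=[0, 4]
  pop 6: indeg[1]->1; indeg[5]->1 | ready=[7] | order so far=[0, 4, 6]
  pop 7: indeg[1]->0; indeg[2]->0; indeg[5]->0 | ready=[1, 2, 5] | order so far=[0, 4, 6, 7]
  pop 1: indeg[3]->1 | ready=[2, 5] | order so far=[0, 4, 6, 7, 1]
  pop 2: indeg[3]->0 | ready=[3, 5] | order so far=[0, 4, 6, 7, 1, 2]
  pop 3: no out-edges | ready=[5] | order so far=[0, 4, 6, 7, 1, 2, 3]
  pop 5: no out-edges | ready=[] | order so far=[0, 4, 6, 7, 1, 2, 3, 5]
New canonical toposort: [0, 4, 6, 7, 1, 2, 3, 5]
Compare positions:
  Node 0: index 0 -> 0 (same)
  Node 1: index 3 -> 4 (moved)
  Node 2: index 5 -> 5 (same)
  Node 3: index 6 -> 6 (same)
  Node 4: index 1 -> 1 (same)
  Node 5: index 7 -> 7 (same)
  Node 6: index 2 -> 2 (same)
  Node 7: index 4 -> 3 (moved)
Nodes that changed position: 1 7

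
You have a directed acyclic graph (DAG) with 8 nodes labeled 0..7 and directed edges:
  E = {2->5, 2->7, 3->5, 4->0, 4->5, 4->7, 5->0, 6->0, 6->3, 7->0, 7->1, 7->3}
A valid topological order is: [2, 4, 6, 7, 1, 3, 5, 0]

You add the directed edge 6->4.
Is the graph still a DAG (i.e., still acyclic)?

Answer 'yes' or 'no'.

Answer: yes

Derivation:
Given toposort: [2, 4, 6, 7, 1, 3, 5, 0]
Position of 6: index 2; position of 4: index 1
New edge 6->4: backward (u after v in old order)
Backward edge: old toposort is now invalid. Check if this creates a cycle.
Does 4 already reach 6? Reachable from 4: [0, 1, 3, 4, 5, 7]. NO -> still a DAG (reorder needed).
Still a DAG? yes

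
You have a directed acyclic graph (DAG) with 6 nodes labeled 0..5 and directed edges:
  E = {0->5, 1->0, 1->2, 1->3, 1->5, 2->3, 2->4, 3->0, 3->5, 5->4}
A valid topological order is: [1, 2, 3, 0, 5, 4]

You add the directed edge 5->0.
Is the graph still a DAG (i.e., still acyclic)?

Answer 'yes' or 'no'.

Given toposort: [1, 2, 3, 0, 5, 4]
Position of 5: index 4; position of 0: index 3
New edge 5->0: backward (u after v in old order)
Backward edge: old toposort is now invalid. Check if this creates a cycle.
Does 0 already reach 5? Reachable from 0: [0, 4, 5]. YES -> cycle!
Still a DAG? no

Answer: no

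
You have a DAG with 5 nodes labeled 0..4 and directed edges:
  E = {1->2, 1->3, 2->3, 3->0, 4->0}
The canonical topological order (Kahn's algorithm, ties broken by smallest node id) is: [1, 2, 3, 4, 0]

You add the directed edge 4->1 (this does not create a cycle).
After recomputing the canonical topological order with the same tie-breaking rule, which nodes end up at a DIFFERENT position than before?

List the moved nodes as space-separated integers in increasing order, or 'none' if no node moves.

Answer: 1 2 3 4

Derivation:
Old toposort: [1, 2, 3, 4, 0]
Added edge 4->1
Recompute Kahn (smallest-id tiebreak):
  initial in-degrees: [2, 1, 1, 2, 0]
  ready (indeg=0): [4]
  pop 4: indeg[0]->1; indeg[1]->0 | ready=[1] | order so far=[4]
  pop 1: indeg[2]->0; indeg[3]->1 | ready=[2] | order so far=[4, 1]
  pop 2: indeg[3]->0 | ready=[3] | order so far=[4, 1, 2]
  pop 3: indeg[0]->0 | ready=[0] | order so far=[4, 1, 2, 3]
  pop 0: no out-edges | ready=[] | order so far=[4, 1, 2, 3, 0]
New canonical toposort: [4, 1, 2, 3, 0]
Compare positions:
  Node 0: index 4 -> 4 (same)
  Node 1: index 0 -> 1 (moved)
  Node 2: index 1 -> 2 (moved)
  Node 3: index 2 -> 3 (moved)
  Node 4: index 3 -> 0 (moved)
Nodes that changed position: 1 2 3 4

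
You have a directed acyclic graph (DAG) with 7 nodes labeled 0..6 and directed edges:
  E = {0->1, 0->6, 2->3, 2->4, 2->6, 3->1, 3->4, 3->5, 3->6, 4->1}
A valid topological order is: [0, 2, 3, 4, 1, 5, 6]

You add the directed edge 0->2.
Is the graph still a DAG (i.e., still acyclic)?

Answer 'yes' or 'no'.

Given toposort: [0, 2, 3, 4, 1, 5, 6]
Position of 0: index 0; position of 2: index 1
New edge 0->2: forward
Forward edge: respects the existing order. Still a DAG, same toposort still valid.
Still a DAG? yes

Answer: yes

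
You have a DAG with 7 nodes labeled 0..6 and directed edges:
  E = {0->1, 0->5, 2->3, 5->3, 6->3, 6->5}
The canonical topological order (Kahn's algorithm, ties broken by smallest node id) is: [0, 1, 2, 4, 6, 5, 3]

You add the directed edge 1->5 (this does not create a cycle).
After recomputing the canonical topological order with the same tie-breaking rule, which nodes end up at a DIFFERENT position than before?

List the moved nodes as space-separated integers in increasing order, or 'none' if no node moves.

Answer: none

Derivation:
Old toposort: [0, 1, 2, 4, 6, 5, 3]
Added edge 1->5
Recompute Kahn (smallest-id tiebreak):
  initial in-degrees: [0, 1, 0, 3, 0, 3, 0]
  ready (indeg=0): [0, 2, 4, 6]
  pop 0: indeg[1]->0; indeg[5]->2 | ready=[1, 2, 4, 6] | order so far=[0]
  pop 1: indeg[5]->1 | ready=[2, 4, 6] | order so far=[0, 1]
  pop 2: indeg[3]->2 | ready=[4, 6] | order so far=[0, 1, 2]
  pop 4: no out-edges | ready=[6] | order so far=[0, 1, 2, 4]
  pop 6: indeg[3]->1; indeg[5]->0 | ready=[5] | order so far=[0, 1, 2, 4, 6]
  pop 5: indeg[3]->0 | ready=[3] | order so far=[0, 1, 2, 4, 6, 5]
  pop 3: no out-edges | ready=[] | order so far=[0, 1, 2, 4, 6, 5, 3]
New canonical toposort: [0, 1, 2, 4, 6, 5, 3]
Compare positions:
  Node 0: index 0 -> 0 (same)
  Node 1: index 1 -> 1 (same)
  Node 2: index 2 -> 2 (same)
  Node 3: index 6 -> 6 (same)
  Node 4: index 3 -> 3 (same)
  Node 5: index 5 -> 5 (same)
  Node 6: index 4 -> 4 (same)
Nodes that changed position: none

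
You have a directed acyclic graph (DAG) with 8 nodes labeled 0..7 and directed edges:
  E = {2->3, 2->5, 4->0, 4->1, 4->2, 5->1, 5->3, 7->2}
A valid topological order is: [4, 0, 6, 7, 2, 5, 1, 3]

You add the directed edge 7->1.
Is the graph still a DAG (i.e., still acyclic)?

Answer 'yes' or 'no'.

Given toposort: [4, 0, 6, 7, 2, 5, 1, 3]
Position of 7: index 3; position of 1: index 6
New edge 7->1: forward
Forward edge: respects the existing order. Still a DAG, same toposort still valid.
Still a DAG? yes

Answer: yes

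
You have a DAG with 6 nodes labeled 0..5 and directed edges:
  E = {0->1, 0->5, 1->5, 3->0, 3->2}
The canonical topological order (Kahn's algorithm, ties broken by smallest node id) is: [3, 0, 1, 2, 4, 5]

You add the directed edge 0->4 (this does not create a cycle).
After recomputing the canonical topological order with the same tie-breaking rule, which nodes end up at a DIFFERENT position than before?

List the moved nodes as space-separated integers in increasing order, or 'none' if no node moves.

Answer: none

Derivation:
Old toposort: [3, 0, 1, 2, 4, 5]
Added edge 0->4
Recompute Kahn (smallest-id tiebreak):
  initial in-degrees: [1, 1, 1, 0, 1, 2]
  ready (indeg=0): [3]
  pop 3: indeg[0]->0; indeg[2]->0 | ready=[0, 2] | order so far=[3]
  pop 0: indeg[1]->0; indeg[4]->0; indeg[5]->1 | ready=[1, 2, 4] | order so far=[3, 0]
  pop 1: indeg[5]->0 | ready=[2, 4, 5] | order so far=[3, 0, 1]
  pop 2: no out-edges | ready=[4, 5] | order so far=[3, 0, 1, 2]
  pop 4: no out-edges | ready=[5] | order so far=[3, 0, 1, 2, 4]
  pop 5: no out-edges | ready=[] | order so far=[3, 0, 1, 2, 4, 5]
New canonical toposort: [3, 0, 1, 2, 4, 5]
Compare positions:
  Node 0: index 1 -> 1 (same)
  Node 1: index 2 -> 2 (same)
  Node 2: index 3 -> 3 (same)
  Node 3: index 0 -> 0 (same)
  Node 4: index 4 -> 4 (same)
  Node 5: index 5 -> 5 (same)
Nodes that changed position: none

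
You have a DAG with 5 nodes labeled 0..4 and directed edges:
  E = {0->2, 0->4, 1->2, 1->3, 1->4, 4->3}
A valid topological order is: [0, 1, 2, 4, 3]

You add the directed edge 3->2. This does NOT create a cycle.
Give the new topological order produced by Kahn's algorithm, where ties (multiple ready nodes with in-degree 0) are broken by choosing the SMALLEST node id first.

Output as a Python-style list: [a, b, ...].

Answer: [0, 1, 4, 3, 2]

Derivation:
Old toposort: [0, 1, 2, 4, 3]
Added edge: 3->2
Position of 3 (4) > position of 2 (2). Must reorder: 3 must now come before 2.
Run Kahn's algorithm (break ties by smallest node id):
  initial in-degrees: [0, 0, 3, 2, 2]
  ready (indeg=0): [0, 1]
  pop 0: indeg[2]->2; indeg[4]->1 | ready=[1] | order so far=[0]
  pop 1: indeg[2]->1; indeg[3]->1; indeg[4]->0 | ready=[4] | order so far=[0, 1]
  pop 4: indeg[3]->0 | ready=[3] | order so far=[0, 1, 4]
  pop 3: indeg[2]->0 | ready=[2] | order so far=[0, 1, 4, 3]
  pop 2: no out-edges | ready=[] | order so far=[0, 1, 4, 3, 2]
  Result: [0, 1, 4, 3, 2]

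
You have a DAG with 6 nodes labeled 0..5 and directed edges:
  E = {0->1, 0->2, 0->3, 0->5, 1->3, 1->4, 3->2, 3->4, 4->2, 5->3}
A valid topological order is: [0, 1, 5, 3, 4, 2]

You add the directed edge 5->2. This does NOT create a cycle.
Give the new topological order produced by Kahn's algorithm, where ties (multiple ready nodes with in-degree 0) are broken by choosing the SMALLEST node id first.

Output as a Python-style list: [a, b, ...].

Old toposort: [0, 1, 5, 3, 4, 2]
Added edge: 5->2
Position of 5 (2) < position of 2 (5). Old order still valid.
Run Kahn's algorithm (break ties by smallest node id):
  initial in-degrees: [0, 1, 4, 3, 2, 1]
  ready (indeg=0): [0]
  pop 0: indeg[1]->0; indeg[2]->3; indeg[3]->2; indeg[5]->0 | ready=[1, 5] | order so far=[0]
  pop 1: indeg[3]->1; indeg[4]->1 | ready=[5] | order so far=[0, 1]
  pop 5: indeg[2]->2; indeg[3]->0 | ready=[3] | order so far=[0, 1, 5]
  pop 3: indeg[2]->1; indeg[4]->0 | ready=[4] | order so far=[0, 1, 5, 3]
  pop 4: indeg[2]->0 | ready=[2] | order so far=[0, 1, 5, 3, 4]
  pop 2: no out-edges | ready=[] | order so far=[0, 1, 5, 3, 4, 2]
  Result: [0, 1, 5, 3, 4, 2]

Answer: [0, 1, 5, 3, 4, 2]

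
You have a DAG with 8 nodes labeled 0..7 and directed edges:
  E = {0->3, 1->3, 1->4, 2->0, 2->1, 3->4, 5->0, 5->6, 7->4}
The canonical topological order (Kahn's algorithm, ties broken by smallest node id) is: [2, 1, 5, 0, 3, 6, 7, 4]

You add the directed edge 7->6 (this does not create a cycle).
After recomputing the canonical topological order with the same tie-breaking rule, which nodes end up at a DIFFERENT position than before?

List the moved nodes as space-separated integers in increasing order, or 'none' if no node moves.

Old toposort: [2, 1, 5, 0, 3, 6, 7, 4]
Added edge 7->6
Recompute Kahn (smallest-id tiebreak):
  initial in-degrees: [2, 1, 0, 2, 3, 0, 2, 0]
  ready (indeg=0): [2, 5, 7]
  pop 2: indeg[0]->1; indeg[1]->0 | ready=[1, 5, 7] | order so far=[2]
  pop 1: indeg[3]->1; indeg[4]->2 | ready=[5, 7] | order so far=[2, 1]
  pop 5: indeg[0]->0; indeg[6]->1 | ready=[0, 7] | order so far=[2, 1, 5]
  pop 0: indeg[3]->0 | ready=[3, 7] | order so far=[2, 1, 5, 0]
  pop 3: indeg[4]->1 | ready=[7] | order so far=[2, 1, 5, 0, 3]
  pop 7: indeg[4]->0; indeg[6]->0 | ready=[4, 6] | order so far=[2, 1, 5, 0, 3, 7]
  pop 4: no out-edges | ready=[6] | order so far=[2, 1, 5, 0, 3, 7, 4]
  pop 6: no out-edges | ready=[] | order so far=[2, 1, 5, 0, 3, 7, 4, 6]
New canonical toposort: [2, 1, 5, 0, 3, 7, 4, 6]
Compare positions:
  Node 0: index 3 -> 3 (same)
  Node 1: index 1 -> 1 (same)
  Node 2: index 0 -> 0 (same)
  Node 3: index 4 -> 4 (same)
  Node 4: index 7 -> 6 (moved)
  Node 5: index 2 -> 2 (same)
  Node 6: index 5 -> 7 (moved)
  Node 7: index 6 -> 5 (moved)
Nodes that changed position: 4 6 7

Answer: 4 6 7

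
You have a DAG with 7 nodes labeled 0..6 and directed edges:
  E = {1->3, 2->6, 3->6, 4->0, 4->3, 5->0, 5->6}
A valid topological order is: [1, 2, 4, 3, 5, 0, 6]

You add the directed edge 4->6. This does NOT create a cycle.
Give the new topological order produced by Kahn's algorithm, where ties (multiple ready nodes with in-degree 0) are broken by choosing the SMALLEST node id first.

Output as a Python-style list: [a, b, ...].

Answer: [1, 2, 4, 3, 5, 0, 6]

Derivation:
Old toposort: [1, 2, 4, 3, 5, 0, 6]
Added edge: 4->6
Position of 4 (2) < position of 6 (6). Old order still valid.
Run Kahn's algorithm (break ties by smallest node id):
  initial in-degrees: [2, 0, 0, 2, 0, 0, 4]
  ready (indeg=0): [1, 2, 4, 5]
  pop 1: indeg[3]->1 | ready=[2, 4, 5] | order so far=[1]
  pop 2: indeg[6]->3 | ready=[4, 5] | order so far=[1, 2]
  pop 4: indeg[0]->1; indeg[3]->0; indeg[6]->2 | ready=[3, 5] | order so far=[1, 2, 4]
  pop 3: indeg[6]->1 | ready=[5] | order so far=[1, 2, 4, 3]
  pop 5: indeg[0]->0; indeg[6]->0 | ready=[0, 6] | order so far=[1, 2, 4, 3, 5]
  pop 0: no out-edges | ready=[6] | order so far=[1, 2, 4, 3, 5, 0]
  pop 6: no out-edges | ready=[] | order so far=[1, 2, 4, 3, 5, 0, 6]
  Result: [1, 2, 4, 3, 5, 0, 6]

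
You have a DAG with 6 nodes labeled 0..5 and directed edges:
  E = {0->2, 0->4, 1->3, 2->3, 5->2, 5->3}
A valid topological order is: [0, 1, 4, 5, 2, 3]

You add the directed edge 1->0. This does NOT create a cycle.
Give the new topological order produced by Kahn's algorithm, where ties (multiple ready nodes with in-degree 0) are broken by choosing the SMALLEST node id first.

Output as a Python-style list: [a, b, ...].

Old toposort: [0, 1, 4, 5, 2, 3]
Added edge: 1->0
Position of 1 (1) > position of 0 (0). Must reorder: 1 must now come before 0.
Run Kahn's algorithm (break ties by smallest node id):
  initial in-degrees: [1, 0, 2, 3, 1, 0]
  ready (indeg=0): [1, 5]
  pop 1: indeg[0]->0; indeg[3]->2 | ready=[0, 5] | order so far=[1]
  pop 0: indeg[2]->1; indeg[4]->0 | ready=[4, 5] | order so far=[1, 0]
  pop 4: no out-edges | ready=[5] | order so far=[1, 0, 4]
  pop 5: indeg[2]->0; indeg[3]->1 | ready=[2] | order so far=[1, 0, 4, 5]
  pop 2: indeg[3]->0 | ready=[3] | order so far=[1, 0, 4, 5, 2]
  pop 3: no out-edges | ready=[] | order so far=[1, 0, 4, 5, 2, 3]
  Result: [1, 0, 4, 5, 2, 3]

Answer: [1, 0, 4, 5, 2, 3]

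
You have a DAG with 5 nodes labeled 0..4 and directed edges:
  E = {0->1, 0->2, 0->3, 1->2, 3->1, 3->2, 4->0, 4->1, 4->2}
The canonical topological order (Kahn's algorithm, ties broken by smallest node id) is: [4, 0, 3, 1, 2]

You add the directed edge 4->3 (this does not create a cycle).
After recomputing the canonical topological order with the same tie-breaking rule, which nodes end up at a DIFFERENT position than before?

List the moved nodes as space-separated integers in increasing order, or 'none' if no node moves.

Answer: none

Derivation:
Old toposort: [4, 0, 3, 1, 2]
Added edge 4->3
Recompute Kahn (smallest-id tiebreak):
  initial in-degrees: [1, 3, 4, 2, 0]
  ready (indeg=0): [4]
  pop 4: indeg[0]->0; indeg[1]->2; indeg[2]->3; indeg[3]->1 | ready=[0] | order so far=[4]
  pop 0: indeg[1]->1; indeg[2]->2; indeg[3]->0 | ready=[3] | order so far=[4, 0]
  pop 3: indeg[1]->0; indeg[2]->1 | ready=[1] | order so far=[4, 0, 3]
  pop 1: indeg[2]->0 | ready=[2] | order so far=[4, 0, 3, 1]
  pop 2: no out-edges | ready=[] | order so far=[4, 0, 3, 1, 2]
New canonical toposort: [4, 0, 3, 1, 2]
Compare positions:
  Node 0: index 1 -> 1 (same)
  Node 1: index 3 -> 3 (same)
  Node 2: index 4 -> 4 (same)
  Node 3: index 2 -> 2 (same)
  Node 4: index 0 -> 0 (same)
Nodes that changed position: none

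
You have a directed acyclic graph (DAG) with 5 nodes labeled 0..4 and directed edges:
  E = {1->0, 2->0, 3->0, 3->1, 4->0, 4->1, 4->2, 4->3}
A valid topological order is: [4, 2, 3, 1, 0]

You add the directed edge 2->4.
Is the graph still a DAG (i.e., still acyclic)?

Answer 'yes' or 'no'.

Given toposort: [4, 2, 3, 1, 0]
Position of 2: index 1; position of 4: index 0
New edge 2->4: backward (u after v in old order)
Backward edge: old toposort is now invalid. Check if this creates a cycle.
Does 4 already reach 2? Reachable from 4: [0, 1, 2, 3, 4]. YES -> cycle!
Still a DAG? no

Answer: no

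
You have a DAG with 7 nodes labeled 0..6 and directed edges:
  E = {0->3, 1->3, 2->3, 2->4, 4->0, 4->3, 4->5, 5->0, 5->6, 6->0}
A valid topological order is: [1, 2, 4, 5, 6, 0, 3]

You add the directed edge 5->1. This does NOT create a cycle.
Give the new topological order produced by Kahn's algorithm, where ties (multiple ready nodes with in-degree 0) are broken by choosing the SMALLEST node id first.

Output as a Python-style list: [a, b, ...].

Answer: [2, 4, 5, 1, 6, 0, 3]

Derivation:
Old toposort: [1, 2, 4, 5, 6, 0, 3]
Added edge: 5->1
Position of 5 (3) > position of 1 (0). Must reorder: 5 must now come before 1.
Run Kahn's algorithm (break ties by smallest node id):
  initial in-degrees: [3, 1, 0, 4, 1, 1, 1]
  ready (indeg=0): [2]
  pop 2: indeg[3]->3; indeg[4]->0 | ready=[4] | order so far=[2]
  pop 4: indeg[0]->2; indeg[3]->2; indeg[5]->0 | ready=[5] | order so far=[2, 4]
  pop 5: indeg[0]->1; indeg[1]->0; indeg[6]->0 | ready=[1, 6] | order so far=[2, 4, 5]
  pop 1: indeg[3]->1 | ready=[6] | order so far=[2, 4, 5, 1]
  pop 6: indeg[0]->0 | ready=[0] | order so far=[2, 4, 5, 1, 6]
  pop 0: indeg[3]->0 | ready=[3] | order so far=[2, 4, 5, 1, 6, 0]
  pop 3: no out-edges | ready=[] | order so far=[2, 4, 5, 1, 6, 0, 3]
  Result: [2, 4, 5, 1, 6, 0, 3]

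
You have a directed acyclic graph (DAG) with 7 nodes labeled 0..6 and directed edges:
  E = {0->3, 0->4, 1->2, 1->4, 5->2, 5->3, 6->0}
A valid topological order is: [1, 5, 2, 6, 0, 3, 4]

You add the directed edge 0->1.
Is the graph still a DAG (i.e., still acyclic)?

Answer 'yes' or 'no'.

Answer: yes

Derivation:
Given toposort: [1, 5, 2, 6, 0, 3, 4]
Position of 0: index 4; position of 1: index 0
New edge 0->1: backward (u after v in old order)
Backward edge: old toposort is now invalid. Check if this creates a cycle.
Does 1 already reach 0? Reachable from 1: [1, 2, 4]. NO -> still a DAG (reorder needed).
Still a DAG? yes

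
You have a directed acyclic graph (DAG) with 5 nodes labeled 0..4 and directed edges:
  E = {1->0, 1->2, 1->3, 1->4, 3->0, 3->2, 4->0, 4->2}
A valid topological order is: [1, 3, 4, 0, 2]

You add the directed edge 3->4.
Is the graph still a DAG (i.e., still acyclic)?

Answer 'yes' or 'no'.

Given toposort: [1, 3, 4, 0, 2]
Position of 3: index 1; position of 4: index 2
New edge 3->4: forward
Forward edge: respects the existing order. Still a DAG, same toposort still valid.
Still a DAG? yes

Answer: yes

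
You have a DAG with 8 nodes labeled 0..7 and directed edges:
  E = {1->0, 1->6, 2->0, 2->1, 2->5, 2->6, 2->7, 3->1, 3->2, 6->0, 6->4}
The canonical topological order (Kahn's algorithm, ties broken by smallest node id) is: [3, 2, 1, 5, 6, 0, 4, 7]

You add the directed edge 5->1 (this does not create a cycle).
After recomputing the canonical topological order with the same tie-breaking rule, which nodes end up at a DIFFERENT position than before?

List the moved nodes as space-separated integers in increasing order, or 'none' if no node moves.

Answer: 1 5

Derivation:
Old toposort: [3, 2, 1, 5, 6, 0, 4, 7]
Added edge 5->1
Recompute Kahn (smallest-id tiebreak):
  initial in-degrees: [3, 3, 1, 0, 1, 1, 2, 1]
  ready (indeg=0): [3]
  pop 3: indeg[1]->2; indeg[2]->0 | ready=[2] | order so far=[3]
  pop 2: indeg[0]->2; indeg[1]->1; indeg[5]->0; indeg[6]->1; indeg[7]->0 | ready=[5, 7] | order so far=[3, 2]
  pop 5: indeg[1]->0 | ready=[1, 7] | order so far=[3, 2, 5]
  pop 1: indeg[0]->1; indeg[6]->0 | ready=[6, 7] | order so far=[3, 2, 5, 1]
  pop 6: indeg[0]->0; indeg[4]->0 | ready=[0, 4, 7] | order so far=[3, 2, 5, 1, 6]
  pop 0: no out-edges | ready=[4, 7] | order so far=[3, 2, 5, 1, 6, 0]
  pop 4: no out-edges | ready=[7] | order so far=[3, 2, 5, 1, 6, 0, 4]
  pop 7: no out-edges | ready=[] | order so far=[3, 2, 5, 1, 6, 0, 4, 7]
New canonical toposort: [3, 2, 5, 1, 6, 0, 4, 7]
Compare positions:
  Node 0: index 5 -> 5 (same)
  Node 1: index 2 -> 3 (moved)
  Node 2: index 1 -> 1 (same)
  Node 3: index 0 -> 0 (same)
  Node 4: index 6 -> 6 (same)
  Node 5: index 3 -> 2 (moved)
  Node 6: index 4 -> 4 (same)
  Node 7: index 7 -> 7 (same)
Nodes that changed position: 1 5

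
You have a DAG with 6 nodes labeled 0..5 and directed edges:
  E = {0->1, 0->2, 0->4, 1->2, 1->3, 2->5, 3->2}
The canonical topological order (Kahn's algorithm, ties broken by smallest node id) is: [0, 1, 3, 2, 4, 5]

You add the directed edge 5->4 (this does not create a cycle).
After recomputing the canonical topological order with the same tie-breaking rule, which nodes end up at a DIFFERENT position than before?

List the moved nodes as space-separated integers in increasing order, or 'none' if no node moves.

Old toposort: [0, 1, 3, 2, 4, 5]
Added edge 5->4
Recompute Kahn (smallest-id tiebreak):
  initial in-degrees: [0, 1, 3, 1, 2, 1]
  ready (indeg=0): [0]
  pop 0: indeg[1]->0; indeg[2]->2; indeg[4]->1 | ready=[1] | order so far=[0]
  pop 1: indeg[2]->1; indeg[3]->0 | ready=[3] | order so far=[0, 1]
  pop 3: indeg[2]->0 | ready=[2] | order so far=[0, 1, 3]
  pop 2: indeg[5]->0 | ready=[5] | order so far=[0, 1, 3, 2]
  pop 5: indeg[4]->0 | ready=[4] | order so far=[0, 1, 3, 2, 5]
  pop 4: no out-edges | ready=[] | order so far=[0, 1, 3, 2, 5, 4]
New canonical toposort: [0, 1, 3, 2, 5, 4]
Compare positions:
  Node 0: index 0 -> 0 (same)
  Node 1: index 1 -> 1 (same)
  Node 2: index 3 -> 3 (same)
  Node 3: index 2 -> 2 (same)
  Node 4: index 4 -> 5 (moved)
  Node 5: index 5 -> 4 (moved)
Nodes that changed position: 4 5

Answer: 4 5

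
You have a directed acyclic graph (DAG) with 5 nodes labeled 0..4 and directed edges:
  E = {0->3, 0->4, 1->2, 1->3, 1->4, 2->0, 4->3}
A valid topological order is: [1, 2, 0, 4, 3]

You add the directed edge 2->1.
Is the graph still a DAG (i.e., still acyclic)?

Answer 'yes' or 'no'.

Given toposort: [1, 2, 0, 4, 3]
Position of 2: index 1; position of 1: index 0
New edge 2->1: backward (u after v in old order)
Backward edge: old toposort is now invalid. Check if this creates a cycle.
Does 1 already reach 2? Reachable from 1: [0, 1, 2, 3, 4]. YES -> cycle!
Still a DAG? no

Answer: no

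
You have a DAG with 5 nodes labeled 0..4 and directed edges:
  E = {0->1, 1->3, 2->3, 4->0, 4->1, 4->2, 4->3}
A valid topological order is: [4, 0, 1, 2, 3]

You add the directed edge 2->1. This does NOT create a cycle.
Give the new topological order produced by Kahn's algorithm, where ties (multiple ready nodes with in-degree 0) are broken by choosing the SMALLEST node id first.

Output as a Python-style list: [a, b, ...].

Answer: [4, 0, 2, 1, 3]

Derivation:
Old toposort: [4, 0, 1, 2, 3]
Added edge: 2->1
Position of 2 (3) > position of 1 (2). Must reorder: 2 must now come before 1.
Run Kahn's algorithm (break ties by smallest node id):
  initial in-degrees: [1, 3, 1, 3, 0]
  ready (indeg=0): [4]
  pop 4: indeg[0]->0; indeg[1]->2; indeg[2]->0; indeg[3]->2 | ready=[0, 2] | order so far=[4]
  pop 0: indeg[1]->1 | ready=[2] | order so far=[4, 0]
  pop 2: indeg[1]->0; indeg[3]->1 | ready=[1] | order so far=[4, 0, 2]
  pop 1: indeg[3]->0 | ready=[3] | order so far=[4, 0, 2, 1]
  pop 3: no out-edges | ready=[] | order so far=[4, 0, 2, 1, 3]
  Result: [4, 0, 2, 1, 3]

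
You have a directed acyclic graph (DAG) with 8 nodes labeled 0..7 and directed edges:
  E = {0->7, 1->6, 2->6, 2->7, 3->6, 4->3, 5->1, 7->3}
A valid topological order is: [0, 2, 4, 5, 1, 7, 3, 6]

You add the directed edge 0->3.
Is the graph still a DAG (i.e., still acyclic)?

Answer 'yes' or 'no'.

Given toposort: [0, 2, 4, 5, 1, 7, 3, 6]
Position of 0: index 0; position of 3: index 6
New edge 0->3: forward
Forward edge: respects the existing order. Still a DAG, same toposort still valid.
Still a DAG? yes

Answer: yes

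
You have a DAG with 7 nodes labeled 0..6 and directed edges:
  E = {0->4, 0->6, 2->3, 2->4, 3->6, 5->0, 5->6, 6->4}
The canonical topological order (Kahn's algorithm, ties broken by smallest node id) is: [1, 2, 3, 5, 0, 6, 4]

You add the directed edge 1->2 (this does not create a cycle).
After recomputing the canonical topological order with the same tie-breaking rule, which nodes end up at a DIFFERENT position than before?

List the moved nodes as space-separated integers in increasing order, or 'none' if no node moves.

Answer: none

Derivation:
Old toposort: [1, 2, 3, 5, 0, 6, 4]
Added edge 1->2
Recompute Kahn (smallest-id tiebreak):
  initial in-degrees: [1, 0, 1, 1, 3, 0, 3]
  ready (indeg=0): [1, 5]
  pop 1: indeg[2]->0 | ready=[2, 5] | order so far=[1]
  pop 2: indeg[3]->0; indeg[4]->2 | ready=[3, 5] | order so far=[1, 2]
  pop 3: indeg[6]->2 | ready=[5] | order so far=[1, 2, 3]
  pop 5: indeg[0]->0; indeg[6]->1 | ready=[0] | order so far=[1, 2, 3, 5]
  pop 0: indeg[4]->1; indeg[6]->0 | ready=[6] | order so far=[1, 2, 3, 5, 0]
  pop 6: indeg[4]->0 | ready=[4] | order so far=[1, 2, 3, 5, 0, 6]
  pop 4: no out-edges | ready=[] | order so far=[1, 2, 3, 5, 0, 6, 4]
New canonical toposort: [1, 2, 3, 5, 0, 6, 4]
Compare positions:
  Node 0: index 4 -> 4 (same)
  Node 1: index 0 -> 0 (same)
  Node 2: index 1 -> 1 (same)
  Node 3: index 2 -> 2 (same)
  Node 4: index 6 -> 6 (same)
  Node 5: index 3 -> 3 (same)
  Node 6: index 5 -> 5 (same)
Nodes that changed position: none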